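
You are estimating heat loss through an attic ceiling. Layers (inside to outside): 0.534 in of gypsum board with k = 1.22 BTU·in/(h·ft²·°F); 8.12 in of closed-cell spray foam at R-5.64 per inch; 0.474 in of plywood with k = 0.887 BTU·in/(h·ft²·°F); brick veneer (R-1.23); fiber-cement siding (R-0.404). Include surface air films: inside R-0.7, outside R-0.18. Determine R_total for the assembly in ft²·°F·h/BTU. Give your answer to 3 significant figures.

49.3 ft²·°F·h/BTU

0.534/1.22 = 0.4377
8.12 × 5.64 = 45.8
0.474/0.887 = 0.5344
R_total = 0.7 + 0.4377 + 45.8 + 0.5344 + 1.23 + 0.404 + 0.18 = 49.28 ft²·°F·h/BTU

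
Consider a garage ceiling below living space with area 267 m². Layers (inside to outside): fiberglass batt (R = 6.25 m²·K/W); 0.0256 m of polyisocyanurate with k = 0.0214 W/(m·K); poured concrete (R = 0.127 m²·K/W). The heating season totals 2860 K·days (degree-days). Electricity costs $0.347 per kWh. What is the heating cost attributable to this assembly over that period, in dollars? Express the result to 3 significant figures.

0.0256/0.0214 = 1.196
R_total = 6.25 + 1.196 + 0.127 = 7.573 m²·K/W
E = A × HDD × 24 / R / 1000 = 267 × 2860 × 24 / 7.573 / 1000 = 2420 kWh
Cost = 2420 × 0.347 = $839.7

840 dollars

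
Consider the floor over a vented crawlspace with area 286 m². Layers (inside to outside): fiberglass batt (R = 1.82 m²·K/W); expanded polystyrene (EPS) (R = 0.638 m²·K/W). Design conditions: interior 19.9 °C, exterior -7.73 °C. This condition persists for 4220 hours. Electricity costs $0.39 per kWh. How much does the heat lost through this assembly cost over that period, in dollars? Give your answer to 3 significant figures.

5290 dollars

R_total = 1.82 + 0.638 = 2.458 m²·K/W
Q = 286 × (19.9 − (-7.73)) / 2.458 = 3215 W
E = 3215 W × 4220 h / 1000 = 13570 kWh
Cost = 13570 × 0.39 = $5291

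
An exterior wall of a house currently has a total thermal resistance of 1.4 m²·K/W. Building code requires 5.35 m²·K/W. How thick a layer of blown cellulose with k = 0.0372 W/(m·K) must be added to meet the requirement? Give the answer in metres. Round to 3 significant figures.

ΔR = 5.35 − 1.4 = 3.95 m²·K/W
L = ΔR × k = 3.95 × 0.0372 = 0.1469 m

0.147 m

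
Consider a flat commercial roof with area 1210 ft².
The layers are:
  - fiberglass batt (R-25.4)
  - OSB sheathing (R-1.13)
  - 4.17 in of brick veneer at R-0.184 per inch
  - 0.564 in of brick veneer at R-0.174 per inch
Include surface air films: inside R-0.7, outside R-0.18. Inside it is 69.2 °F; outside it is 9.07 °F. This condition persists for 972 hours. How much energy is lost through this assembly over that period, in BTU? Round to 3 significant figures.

4.17 × 0.184 = 0.7673
0.564 × 0.174 = 0.09814
R_total = 0.7 + 25.4 + 1.13 + 0.7673 + 0.09814 + 0.18 = 28.28 ft²·°F·h/BTU
Q = 1210 × (69.2 − 9.07) / 28.28 = 2573 BTU/h
E = 2573 × 972 = 2501000 BTU

2500000 BTU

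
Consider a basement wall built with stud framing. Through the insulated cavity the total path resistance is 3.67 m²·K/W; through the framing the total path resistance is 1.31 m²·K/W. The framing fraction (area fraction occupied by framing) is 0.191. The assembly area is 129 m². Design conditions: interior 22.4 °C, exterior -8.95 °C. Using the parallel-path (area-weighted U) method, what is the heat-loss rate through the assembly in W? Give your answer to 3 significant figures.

U_eff = 0.809/3.67 + 0.191/1.31 = 0.2204 + 0.1458 = 0.3662
R_eff = 1/U_eff = 2.73 m²·K/W
Q = 129 × (22.4 − (-8.95)) / 2.73 = 1481 W

1480 W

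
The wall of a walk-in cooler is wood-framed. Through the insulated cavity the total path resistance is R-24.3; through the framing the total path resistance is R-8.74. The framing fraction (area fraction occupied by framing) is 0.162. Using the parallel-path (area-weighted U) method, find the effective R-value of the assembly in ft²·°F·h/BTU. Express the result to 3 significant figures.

U_eff = 0.838/24.3 + 0.162/8.74 = 0.03449 + 0.01854 = 0.05302
R_eff = 1/U_eff = 18.86 ft²·°F·h/BTU

18.9 ft²·°F·h/BTU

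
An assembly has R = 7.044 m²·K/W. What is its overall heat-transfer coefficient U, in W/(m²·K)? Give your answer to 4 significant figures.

U = 1/R = 1/7.044 = 0.14196

0.1420 W/(m²·K)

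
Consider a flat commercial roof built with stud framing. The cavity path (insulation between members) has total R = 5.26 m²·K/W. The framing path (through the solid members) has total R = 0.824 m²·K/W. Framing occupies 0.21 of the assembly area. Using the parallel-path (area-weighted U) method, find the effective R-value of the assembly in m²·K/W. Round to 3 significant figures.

2.47 m²·K/W

U_eff = 0.79/5.26 + 0.21/0.824 = 0.1502 + 0.2549 = 0.405
R_eff = 1/U_eff = 2.469 m²·K/W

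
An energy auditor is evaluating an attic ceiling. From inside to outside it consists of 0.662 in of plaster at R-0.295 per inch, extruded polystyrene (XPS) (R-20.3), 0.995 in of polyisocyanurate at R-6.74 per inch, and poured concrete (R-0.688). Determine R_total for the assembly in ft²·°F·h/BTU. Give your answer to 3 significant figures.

27.9 ft²·°F·h/BTU

0.662 × 0.295 = 0.1953
0.995 × 6.74 = 6.706
R_total = 0.1953 + 20.3 + 6.706 + 0.688 = 27.89 ft²·°F·h/BTU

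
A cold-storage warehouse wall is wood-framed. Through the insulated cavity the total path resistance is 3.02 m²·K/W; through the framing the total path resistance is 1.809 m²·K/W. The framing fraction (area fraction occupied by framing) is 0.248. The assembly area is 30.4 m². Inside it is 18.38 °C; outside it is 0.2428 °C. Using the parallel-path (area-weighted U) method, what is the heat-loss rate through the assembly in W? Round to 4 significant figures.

U_eff = 0.752/3.02 + 0.248/1.809 = 0.24901 + 0.13709 = 0.3861
R_eff = 1/U_eff = 2.59 m²·K/W
Q = 30.4 × (18.38 − 0.2428) / 2.59 = 212.88 W

212.9 W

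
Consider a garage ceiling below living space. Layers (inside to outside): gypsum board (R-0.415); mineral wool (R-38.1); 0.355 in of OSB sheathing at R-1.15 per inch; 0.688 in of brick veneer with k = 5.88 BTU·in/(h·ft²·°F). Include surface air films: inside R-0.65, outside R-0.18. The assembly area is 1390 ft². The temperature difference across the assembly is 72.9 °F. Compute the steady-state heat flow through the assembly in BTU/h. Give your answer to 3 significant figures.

2540 BTU/h

0.355 × 1.15 = 0.4082
0.688/5.88 = 0.117
R_total = 0.65 + 0.415 + 38.1 + 0.4082 + 0.117 + 0.18 = 39.87 ft²·°F·h/BTU
Q = A·ΔT/R = 1390 × 72.9 / 39.87 = 2542 BTU/h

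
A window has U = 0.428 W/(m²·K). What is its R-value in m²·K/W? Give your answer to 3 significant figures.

2.34 m²·K/W

R = 1/U = 1/0.428 = 2.336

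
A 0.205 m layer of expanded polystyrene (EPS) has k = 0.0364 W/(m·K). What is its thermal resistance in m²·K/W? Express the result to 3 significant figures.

5.63 m²·K/W

R = L/k = 0.205/0.0364 = 5.632 m²·K/W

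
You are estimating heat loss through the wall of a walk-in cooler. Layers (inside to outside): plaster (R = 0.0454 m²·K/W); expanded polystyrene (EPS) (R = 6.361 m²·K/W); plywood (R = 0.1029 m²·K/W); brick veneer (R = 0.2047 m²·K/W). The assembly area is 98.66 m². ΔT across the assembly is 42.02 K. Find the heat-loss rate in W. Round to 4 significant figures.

617.5 W

R_total = 0.0454 + 6.361 + 0.1029 + 0.2047 = 6.714 m²·K/W
Q = A·ΔT/R = 98.66 × 42.02 / 6.714 = 617.47 W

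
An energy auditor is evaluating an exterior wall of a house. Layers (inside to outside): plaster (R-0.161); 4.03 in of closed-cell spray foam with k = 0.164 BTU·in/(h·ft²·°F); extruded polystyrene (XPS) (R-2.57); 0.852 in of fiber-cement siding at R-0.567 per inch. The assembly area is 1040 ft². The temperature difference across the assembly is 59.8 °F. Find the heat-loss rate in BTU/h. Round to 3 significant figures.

4.03/0.164 = 24.57
0.852 × 0.567 = 0.4831
R_total = 0.161 + 24.57 + 2.57 + 0.4831 = 27.79 ft²·°F·h/BTU
Q = A·ΔT/R = 1040 × 59.8 / 27.79 = 2238 BTU/h

2240 BTU/h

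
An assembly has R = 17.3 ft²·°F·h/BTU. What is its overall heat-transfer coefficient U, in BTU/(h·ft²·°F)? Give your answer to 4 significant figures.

0.05780 BTU/(h·ft²·°F)

U = 1/R = 1/17.3 = 0.057803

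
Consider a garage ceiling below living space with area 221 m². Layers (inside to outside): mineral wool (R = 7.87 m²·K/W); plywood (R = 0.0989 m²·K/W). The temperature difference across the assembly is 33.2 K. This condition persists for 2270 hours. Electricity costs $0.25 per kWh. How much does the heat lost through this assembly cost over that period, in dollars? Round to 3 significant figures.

523 dollars

R_total = 7.87 + 0.0989 = 7.969 m²·K/W
Q = 221 × 33.2 / 7.969 = 920.7 W
E = 920.7 W × 2270 h / 1000 = 2090 kWh
Cost = 2090 × 0.25 = $522.5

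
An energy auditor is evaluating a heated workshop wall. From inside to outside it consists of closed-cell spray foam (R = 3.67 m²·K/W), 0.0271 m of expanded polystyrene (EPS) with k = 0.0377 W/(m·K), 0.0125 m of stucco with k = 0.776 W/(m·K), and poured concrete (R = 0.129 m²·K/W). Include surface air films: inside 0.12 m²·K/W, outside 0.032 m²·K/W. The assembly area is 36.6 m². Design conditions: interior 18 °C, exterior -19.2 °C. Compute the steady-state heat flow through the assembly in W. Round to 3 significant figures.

0.0271/0.0377 = 0.7188
0.0125/0.776 = 0.01611
R_total = 0.12 + 3.67 + 0.7188 + 0.01611 + 0.129 + 0.032 = 4.686 m²·K/W
Q = A·ΔT/R = 36.6 × (18 − (-19.2)) / 4.686 = 290.6 W

291 W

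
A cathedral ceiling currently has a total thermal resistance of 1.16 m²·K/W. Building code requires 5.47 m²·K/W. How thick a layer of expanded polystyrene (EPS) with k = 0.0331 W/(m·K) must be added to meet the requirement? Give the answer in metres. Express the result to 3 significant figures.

ΔR = 5.47 − 1.16 = 4.31 m²·K/W
L = ΔR × k = 4.31 × 0.0331 = 0.1427 m

0.143 m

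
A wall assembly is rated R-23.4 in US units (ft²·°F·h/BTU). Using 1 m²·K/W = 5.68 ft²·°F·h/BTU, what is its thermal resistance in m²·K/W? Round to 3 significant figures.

R_SI = 23.4/5.68 = 4.12

4.12 m²·K/W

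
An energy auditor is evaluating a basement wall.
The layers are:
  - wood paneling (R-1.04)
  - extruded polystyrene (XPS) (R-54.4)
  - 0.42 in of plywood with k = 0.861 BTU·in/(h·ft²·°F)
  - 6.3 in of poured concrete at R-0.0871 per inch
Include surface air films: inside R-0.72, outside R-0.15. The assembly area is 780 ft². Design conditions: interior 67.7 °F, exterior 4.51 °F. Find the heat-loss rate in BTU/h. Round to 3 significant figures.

859 BTU/h

0.42/0.861 = 0.4878
6.3 × 0.0871 = 0.5487
R_total = 0.72 + 1.04 + 54.4 + 0.4878 + 0.5487 + 0.15 = 57.35 ft²·°F·h/BTU
Q = A·ΔT/R = 780 × (67.7 − 4.51) / 57.35 = 859.5 BTU/h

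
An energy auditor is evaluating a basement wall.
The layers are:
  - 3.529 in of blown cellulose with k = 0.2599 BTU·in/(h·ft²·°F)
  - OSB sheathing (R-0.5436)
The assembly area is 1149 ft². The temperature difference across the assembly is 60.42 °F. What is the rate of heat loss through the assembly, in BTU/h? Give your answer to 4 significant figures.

3.529/0.2599 = 13.578
R_total = 13.578 + 0.5436 = 14.122 ft²·°F·h/BTU
Q = A·ΔT/R = 1149 × 60.42 / 14.122 = 4916 BTU/h

4916 BTU/h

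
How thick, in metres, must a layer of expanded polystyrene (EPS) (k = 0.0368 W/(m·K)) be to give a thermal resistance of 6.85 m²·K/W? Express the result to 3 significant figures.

L = R·k = 6.85 × 0.0368 = 0.2521 m

0.252 m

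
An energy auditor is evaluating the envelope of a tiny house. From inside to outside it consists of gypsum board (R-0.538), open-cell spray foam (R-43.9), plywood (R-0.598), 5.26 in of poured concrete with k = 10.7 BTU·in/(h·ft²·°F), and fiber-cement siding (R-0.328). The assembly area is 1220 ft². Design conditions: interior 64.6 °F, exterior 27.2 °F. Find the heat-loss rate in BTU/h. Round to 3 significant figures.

5.26/10.7 = 0.4916
R_total = 0.538 + 43.9 + 0.598 + 0.4916 + 0.328 = 45.86 ft²·°F·h/BTU
Q = A·ΔT/R = 1220 × (64.6 − 27.2) / 45.86 = 995 BTU/h

995 BTU/h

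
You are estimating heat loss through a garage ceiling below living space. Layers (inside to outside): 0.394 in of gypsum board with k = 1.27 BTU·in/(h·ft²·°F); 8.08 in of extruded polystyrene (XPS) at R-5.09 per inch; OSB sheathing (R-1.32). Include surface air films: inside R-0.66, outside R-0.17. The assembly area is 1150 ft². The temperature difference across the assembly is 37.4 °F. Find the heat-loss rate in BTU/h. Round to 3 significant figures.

987 BTU/h

0.394/1.27 = 0.3102
8.08 × 5.09 = 41.13
R_total = 0.66 + 0.3102 + 41.13 + 1.32 + 0.17 = 43.59 ft²·°F·h/BTU
Q = A·ΔT/R = 1150 × 37.4 / 43.59 = 986.8 BTU/h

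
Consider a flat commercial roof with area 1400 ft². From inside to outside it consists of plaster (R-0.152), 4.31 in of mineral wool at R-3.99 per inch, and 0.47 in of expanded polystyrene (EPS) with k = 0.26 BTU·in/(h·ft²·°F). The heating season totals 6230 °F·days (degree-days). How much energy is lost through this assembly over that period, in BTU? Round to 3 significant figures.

4.31 × 3.99 = 17.2
0.47/0.26 = 1.808
R_total = 0.152 + 17.2 + 1.808 = 19.16 ft²·°F·h/BTU
E = A × HDD × 24 / R = 1400 × 6230 × 24 / 19.16 = 10930000 BTU

10900000 BTU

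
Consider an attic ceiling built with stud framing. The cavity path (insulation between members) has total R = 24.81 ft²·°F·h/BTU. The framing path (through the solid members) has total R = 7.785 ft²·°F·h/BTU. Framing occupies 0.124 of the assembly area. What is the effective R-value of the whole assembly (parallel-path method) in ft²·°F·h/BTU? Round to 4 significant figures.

19.52 ft²·°F·h/BTU

U_eff = 0.876/24.81 + 0.124/7.785 = 0.035308 + 0.015928 = 0.051236
R_eff = 1/U_eff = 19.517 ft²·°F·h/BTU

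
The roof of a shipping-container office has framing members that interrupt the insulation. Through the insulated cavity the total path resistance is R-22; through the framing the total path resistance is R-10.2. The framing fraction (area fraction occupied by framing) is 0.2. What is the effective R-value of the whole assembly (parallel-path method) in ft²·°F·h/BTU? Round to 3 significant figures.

17.9 ft²·°F·h/BTU

U_eff = 0.8/22 + 0.2/10.2 = 0.03636 + 0.01961 = 0.05597
R_eff = 1/U_eff = 17.87 ft²·°F·h/BTU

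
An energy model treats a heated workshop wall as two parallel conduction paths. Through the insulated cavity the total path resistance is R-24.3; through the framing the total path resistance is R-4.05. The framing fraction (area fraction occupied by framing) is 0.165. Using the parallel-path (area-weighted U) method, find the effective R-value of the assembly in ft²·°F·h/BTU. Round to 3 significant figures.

13.3 ft²·°F·h/BTU

U_eff = 0.835/24.3 + 0.165/4.05 = 0.03436 + 0.04074 = 0.0751
R_eff = 1/U_eff = 13.32 ft²·°F·h/BTU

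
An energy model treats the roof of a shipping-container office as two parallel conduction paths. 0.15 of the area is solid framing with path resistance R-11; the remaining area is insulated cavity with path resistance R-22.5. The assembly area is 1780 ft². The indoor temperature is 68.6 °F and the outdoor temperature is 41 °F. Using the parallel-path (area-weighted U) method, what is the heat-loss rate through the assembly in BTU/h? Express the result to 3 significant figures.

2530 BTU/h

U_eff = 0.85/22.5 + 0.15/11 = 0.03778 + 0.01364 = 0.05141
R_eff = 1/U_eff = 19.45 ft²·°F·h/BTU
Q = 1780 × (68.6 − 41) / 19.45 = 2526 BTU/h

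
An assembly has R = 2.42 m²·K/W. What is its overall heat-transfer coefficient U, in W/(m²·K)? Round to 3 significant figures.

U = 1/R = 1/2.42 = 0.4132

0.413 W/(m²·K)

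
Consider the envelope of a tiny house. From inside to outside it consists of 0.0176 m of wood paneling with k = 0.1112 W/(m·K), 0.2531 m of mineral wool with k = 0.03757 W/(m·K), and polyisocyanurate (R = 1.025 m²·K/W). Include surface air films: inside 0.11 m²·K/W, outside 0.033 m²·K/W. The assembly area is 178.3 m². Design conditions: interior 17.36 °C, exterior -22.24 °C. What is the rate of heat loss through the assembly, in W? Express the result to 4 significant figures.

875.7 W

0.0176/0.1112 = 0.15827
0.2531/0.03757 = 6.7368
R_total = 0.11 + 0.15827 + 6.7368 + 1.025 + 0.033 = 8.063 m²·K/W
Q = A·ΔT/R = 178.3 × (17.36 − (-22.24)) / 8.063 = 875.69 W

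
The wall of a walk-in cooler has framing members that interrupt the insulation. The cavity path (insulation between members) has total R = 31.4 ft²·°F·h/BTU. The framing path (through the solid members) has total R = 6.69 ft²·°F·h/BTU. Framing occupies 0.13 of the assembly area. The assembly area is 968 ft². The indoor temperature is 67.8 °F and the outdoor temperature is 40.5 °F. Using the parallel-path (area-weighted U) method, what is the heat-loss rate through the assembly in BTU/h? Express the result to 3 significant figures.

U_eff = 0.87/31.4 + 0.13/6.69 = 0.02771 + 0.01943 = 0.04714
R_eff = 1/U_eff = 21.21 ft²·°F·h/BTU
Q = 968 × (67.8 − 40.5) / 21.21 = 1246 BTU/h

1250 BTU/h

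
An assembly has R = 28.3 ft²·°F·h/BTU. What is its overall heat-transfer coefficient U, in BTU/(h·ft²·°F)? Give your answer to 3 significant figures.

0.0353 BTU/(h·ft²·°F)

U = 1/R = 1/28.3 = 0.03534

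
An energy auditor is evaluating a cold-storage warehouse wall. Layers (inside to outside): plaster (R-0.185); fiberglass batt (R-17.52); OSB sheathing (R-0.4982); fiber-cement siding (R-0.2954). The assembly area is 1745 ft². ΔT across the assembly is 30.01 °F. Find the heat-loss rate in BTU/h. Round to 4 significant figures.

2831 BTU/h

R_total = 0.185 + 17.52 + 0.4982 + 0.2954 = 18.499 ft²·°F·h/BTU
Q = A·ΔT/R = 1745 × 30.01 / 18.499 = 2830.9 BTU/h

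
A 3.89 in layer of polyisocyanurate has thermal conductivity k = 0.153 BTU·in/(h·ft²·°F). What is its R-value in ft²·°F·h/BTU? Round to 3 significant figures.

25.4 ft²·°F·h/BTU

R = L/k = 3.89/0.153 = 25.42 ft²·°F·h/BTU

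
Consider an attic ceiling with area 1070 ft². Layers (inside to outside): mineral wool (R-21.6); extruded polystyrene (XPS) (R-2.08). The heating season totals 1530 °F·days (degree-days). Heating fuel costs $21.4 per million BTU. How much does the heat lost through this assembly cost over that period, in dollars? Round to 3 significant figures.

R_total = 21.6 + 2.08 = 23.68 ft²·°F·h/BTU
E = A × HDD × 24 / R = 1070 × 1530 × 24 / 23.68 = 1659000 BTU
Cost = 1659000/10⁶ × 21.4 = $35.51

35.5 dollars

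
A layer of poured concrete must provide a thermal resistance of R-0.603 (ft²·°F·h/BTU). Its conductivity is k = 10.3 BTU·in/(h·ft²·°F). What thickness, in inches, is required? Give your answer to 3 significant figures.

6.21 in

L = R × k = 0.603 × 10.3 = 6.211 in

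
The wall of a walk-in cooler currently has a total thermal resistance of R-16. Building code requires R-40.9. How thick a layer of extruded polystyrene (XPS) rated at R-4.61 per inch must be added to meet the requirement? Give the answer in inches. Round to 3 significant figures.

ΔR = 40.9 − 16 = 24.9 ft²·°F·h/BTU
L = ΔR / (R/in) = 24.9/4.61 = 5.401 in

5.40 in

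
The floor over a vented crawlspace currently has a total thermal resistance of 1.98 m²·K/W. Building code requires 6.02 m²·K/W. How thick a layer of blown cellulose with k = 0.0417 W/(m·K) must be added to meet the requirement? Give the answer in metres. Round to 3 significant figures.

ΔR = 6.02 − 1.98 = 4.04 m²·K/W
L = ΔR × k = 4.04 × 0.0417 = 0.1685 m

0.168 m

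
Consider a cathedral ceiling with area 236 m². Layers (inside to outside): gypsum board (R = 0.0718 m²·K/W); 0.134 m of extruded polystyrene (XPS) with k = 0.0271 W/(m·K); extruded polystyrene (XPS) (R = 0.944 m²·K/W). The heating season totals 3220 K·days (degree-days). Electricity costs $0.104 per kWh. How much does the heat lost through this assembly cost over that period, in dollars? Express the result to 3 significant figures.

318 dollars

0.134/0.0271 = 4.945
R_total = 0.0718 + 4.945 + 0.944 = 5.96 m²·K/W
E = A × HDD × 24 / R / 1000 = 236 × 3220 × 24 / 5.96 / 1000 = 3060 kWh
Cost = 3060 × 0.104 = $318.2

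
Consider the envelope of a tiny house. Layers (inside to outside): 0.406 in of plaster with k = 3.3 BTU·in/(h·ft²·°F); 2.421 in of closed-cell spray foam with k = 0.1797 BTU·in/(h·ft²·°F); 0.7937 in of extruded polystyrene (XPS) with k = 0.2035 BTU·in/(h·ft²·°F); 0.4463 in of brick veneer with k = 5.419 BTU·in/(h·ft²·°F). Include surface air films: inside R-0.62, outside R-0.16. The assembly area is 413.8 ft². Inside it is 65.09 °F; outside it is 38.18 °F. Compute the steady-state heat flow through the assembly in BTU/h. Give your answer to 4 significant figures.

606.6 BTU/h

0.406/3.3 = 0.12303
2.421/0.1797 = 13.472
0.7937/0.2035 = 3.9002
0.4463/5.419 = 0.082358
R_total = 0.62 + 0.12303 + 13.472 + 3.9002 + 0.082358 + 0.16 = 18.358 ft²·°F·h/BTU
Q = A·ΔT/R = 413.8 × (65.09 − 38.18) / 18.358 = 606.56 BTU/h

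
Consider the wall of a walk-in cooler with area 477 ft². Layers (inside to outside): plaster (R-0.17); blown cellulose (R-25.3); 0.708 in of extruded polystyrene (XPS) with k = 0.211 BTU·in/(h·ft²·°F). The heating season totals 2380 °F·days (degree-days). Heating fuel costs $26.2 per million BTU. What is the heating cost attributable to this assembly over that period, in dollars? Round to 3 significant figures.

0.708/0.211 = 3.355
R_total = 0.17 + 25.3 + 3.355 = 28.83 ft²·°F·h/BTU
E = A × HDD × 24 / R = 477 × 2380 × 24 / 28.83 = 945200 BTU
Cost = 945200/10⁶ × 26.2 = $24.76

24.8 dollars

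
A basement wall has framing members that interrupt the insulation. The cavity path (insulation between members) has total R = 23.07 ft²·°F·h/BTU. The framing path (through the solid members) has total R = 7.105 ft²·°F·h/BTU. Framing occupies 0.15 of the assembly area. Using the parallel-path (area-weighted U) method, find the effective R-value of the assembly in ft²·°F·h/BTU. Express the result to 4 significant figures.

17.25 ft²·°F·h/BTU

U_eff = 0.85/23.07 + 0.15/7.105 = 0.036844 + 0.021112 = 0.057956
R_eff = 1/U_eff = 17.254 ft²·°F·h/BTU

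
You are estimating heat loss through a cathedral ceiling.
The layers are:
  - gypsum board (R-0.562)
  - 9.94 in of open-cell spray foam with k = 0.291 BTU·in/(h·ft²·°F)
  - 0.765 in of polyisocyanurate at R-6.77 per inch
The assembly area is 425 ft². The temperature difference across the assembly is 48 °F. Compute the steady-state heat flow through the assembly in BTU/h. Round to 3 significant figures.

9.94/0.291 = 34.16
0.765 × 6.77 = 5.179
R_total = 0.562 + 34.16 + 5.179 = 39.9 ft²·°F·h/BTU
Q = A·ΔT/R = 425 × 48 / 39.9 = 511.3 BTU/h

511 BTU/h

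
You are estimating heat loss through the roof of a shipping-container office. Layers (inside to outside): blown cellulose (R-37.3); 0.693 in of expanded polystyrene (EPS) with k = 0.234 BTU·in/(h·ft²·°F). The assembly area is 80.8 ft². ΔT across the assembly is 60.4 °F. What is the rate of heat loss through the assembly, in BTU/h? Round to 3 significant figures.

0.693/0.234 = 2.962
R_total = 37.3 + 2.962 = 40.26 ft²·°F·h/BTU
Q = A·ΔT/R = 80.8 × 60.4 / 40.26 = 121.2 BTU/h

121 BTU/h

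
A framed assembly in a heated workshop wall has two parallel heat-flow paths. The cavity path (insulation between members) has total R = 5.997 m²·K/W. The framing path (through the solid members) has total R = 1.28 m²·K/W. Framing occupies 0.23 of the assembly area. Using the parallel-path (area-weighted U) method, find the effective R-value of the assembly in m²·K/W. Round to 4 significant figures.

U_eff = 0.77/5.997 + 0.23/1.28 = 0.1284 + 0.17969 = 0.30809
R_eff = 1/U_eff = 3.2459 m²·K/W

3.246 m²·K/W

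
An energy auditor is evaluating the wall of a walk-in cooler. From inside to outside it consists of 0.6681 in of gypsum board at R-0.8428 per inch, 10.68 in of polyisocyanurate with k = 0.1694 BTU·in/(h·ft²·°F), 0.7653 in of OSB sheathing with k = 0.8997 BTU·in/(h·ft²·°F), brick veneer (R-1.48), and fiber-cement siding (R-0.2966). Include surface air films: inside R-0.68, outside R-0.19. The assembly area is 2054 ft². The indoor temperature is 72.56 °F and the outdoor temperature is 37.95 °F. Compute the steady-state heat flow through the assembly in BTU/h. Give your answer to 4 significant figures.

1059 BTU/h

0.6681 × 0.8428 = 0.56307
10.68/0.1694 = 63.046
0.7653/0.8997 = 0.85062
R_total = 0.68 + 0.56307 + 63.046 + 0.85062 + 1.48 + 0.2966 + 0.19 = 67.106 ft²·°F·h/BTU
Q = A·ΔT/R = 2054 × (72.56 − 37.95) / 67.106 = 1059.3 BTU/h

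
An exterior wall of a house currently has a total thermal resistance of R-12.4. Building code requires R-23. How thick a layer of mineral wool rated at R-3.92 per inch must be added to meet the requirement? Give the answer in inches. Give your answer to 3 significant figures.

ΔR = 23 − 12.4 = 10.6 ft²·°F·h/BTU
L = ΔR / (R/in) = 10.6/3.92 = 2.704 in

2.70 in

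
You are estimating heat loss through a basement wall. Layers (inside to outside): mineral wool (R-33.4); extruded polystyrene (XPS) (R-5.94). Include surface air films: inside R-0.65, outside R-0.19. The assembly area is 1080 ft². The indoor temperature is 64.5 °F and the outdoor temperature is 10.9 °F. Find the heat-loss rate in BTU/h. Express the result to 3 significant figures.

1440 BTU/h

R_total = 0.65 + 33.4 + 5.94 + 0.19 = 40.18 ft²·°F·h/BTU
Q = A·ΔT/R = 1080 × (64.5 − 10.9) / 40.18 = 1441 BTU/h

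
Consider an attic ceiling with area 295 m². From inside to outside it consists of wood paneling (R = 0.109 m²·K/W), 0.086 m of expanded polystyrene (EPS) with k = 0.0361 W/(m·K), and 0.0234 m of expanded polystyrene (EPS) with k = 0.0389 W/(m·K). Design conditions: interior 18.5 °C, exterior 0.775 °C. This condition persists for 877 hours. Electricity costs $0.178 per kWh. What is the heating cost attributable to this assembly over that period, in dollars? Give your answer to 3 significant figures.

0.086/0.0361 = 2.382
0.0234/0.0389 = 0.6015
R_total = 0.109 + 2.382 + 0.6015 = 3.093 m²·K/W
Q = 295 × (18.5 − 0.775) / 3.093 = 1691 W
E = 1691 W × 877 h / 1000 = 1483 kWh
Cost = 1483 × 0.178 = $263.9

264 dollars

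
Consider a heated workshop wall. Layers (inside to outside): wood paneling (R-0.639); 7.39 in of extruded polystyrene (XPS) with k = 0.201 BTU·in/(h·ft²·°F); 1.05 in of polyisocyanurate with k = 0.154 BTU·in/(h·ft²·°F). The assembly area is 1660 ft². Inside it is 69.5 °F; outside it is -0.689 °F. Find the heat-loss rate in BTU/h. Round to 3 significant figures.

7.39/0.201 = 36.77
1.05/0.154 = 6.818
R_total = 0.639 + 36.77 + 6.818 = 44.22 ft²·°F·h/BTU
Q = A·ΔT/R = 1660 × (69.5 − (-0.689)) / 44.22 = 2635 BTU/h

2630 BTU/h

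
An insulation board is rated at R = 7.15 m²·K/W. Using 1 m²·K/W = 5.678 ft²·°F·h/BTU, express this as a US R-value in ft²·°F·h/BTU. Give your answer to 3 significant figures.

40.6 ft²·°F·h/BTU

R_US = 7.15 × 5.678 = 40.6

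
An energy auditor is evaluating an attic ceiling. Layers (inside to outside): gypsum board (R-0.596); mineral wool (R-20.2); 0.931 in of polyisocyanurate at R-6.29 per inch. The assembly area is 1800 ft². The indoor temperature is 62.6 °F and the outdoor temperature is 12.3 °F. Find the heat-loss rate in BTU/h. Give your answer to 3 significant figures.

0.931 × 6.29 = 5.856
R_total = 0.596 + 20.2 + 5.856 = 26.65 ft²·°F·h/BTU
Q = A·ΔT/R = 1800 × (62.6 − 12.3) / 26.65 = 3397 BTU/h

3400 BTU/h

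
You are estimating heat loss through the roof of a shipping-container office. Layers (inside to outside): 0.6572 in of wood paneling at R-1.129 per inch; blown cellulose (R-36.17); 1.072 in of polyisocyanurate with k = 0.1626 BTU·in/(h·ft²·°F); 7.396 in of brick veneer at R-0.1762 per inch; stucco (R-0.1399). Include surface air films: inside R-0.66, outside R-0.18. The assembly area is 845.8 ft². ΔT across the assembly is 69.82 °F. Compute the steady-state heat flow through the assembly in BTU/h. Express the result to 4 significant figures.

1290 BTU/h

0.6572 × 1.129 = 0.74198
1.072/0.1626 = 6.5929
7.396 × 0.1762 = 1.3032
R_total = 0.66 + 0.74198 + 36.17 + 6.5929 + 1.3032 + 0.1399 + 0.18 = 45.788 ft²·°F·h/BTU
Q = A·ΔT/R = 845.8 × 69.82 / 45.788 = 1289.7 BTU/h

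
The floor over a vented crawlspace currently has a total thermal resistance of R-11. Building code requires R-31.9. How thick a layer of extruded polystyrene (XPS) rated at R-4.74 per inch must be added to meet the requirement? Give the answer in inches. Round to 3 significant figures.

4.41 in

ΔR = 31.9 − 11 = 20.9 ft²·°F·h/BTU
L = ΔR / (R/in) = 20.9/4.74 = 4.409 in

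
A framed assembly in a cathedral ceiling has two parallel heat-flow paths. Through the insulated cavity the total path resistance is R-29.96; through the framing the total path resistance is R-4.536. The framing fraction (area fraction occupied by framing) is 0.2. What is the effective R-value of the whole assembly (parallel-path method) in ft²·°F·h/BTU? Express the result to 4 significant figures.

U_eff = 0.8/29.96 + 0.2/4.536 = 0.026702 + 0.044092 = 0.070794
R_eff = 1/U_eff = 14.125 ft²·°F·h/BTU

14.13 ft²·°F·h/BTU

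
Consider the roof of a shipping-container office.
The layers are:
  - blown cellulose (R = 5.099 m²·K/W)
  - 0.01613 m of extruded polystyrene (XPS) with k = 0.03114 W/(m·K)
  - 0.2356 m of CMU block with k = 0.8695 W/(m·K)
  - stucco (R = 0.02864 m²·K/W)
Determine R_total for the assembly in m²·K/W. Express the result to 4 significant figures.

0.01613/0.03114 = 0.51798
0.2356/0.8695 = 0.27096
R_total = 5.099 + 0.51798 + 0.27096 + 0.02864 = 5.9166 m²·K/W

5.917 m²·K/W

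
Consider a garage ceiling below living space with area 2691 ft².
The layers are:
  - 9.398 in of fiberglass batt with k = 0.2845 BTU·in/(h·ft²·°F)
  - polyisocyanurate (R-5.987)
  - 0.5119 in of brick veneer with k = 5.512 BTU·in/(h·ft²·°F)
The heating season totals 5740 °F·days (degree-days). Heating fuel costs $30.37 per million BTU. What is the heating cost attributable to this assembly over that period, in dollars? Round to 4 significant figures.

9.398/0.2845 = 33.033
0.5119/5.512 = 0.09287
R_total = 33.033 + 5.987 + 0.09287 = 39.113 ft²·°F·h/BTU
E = A × HDD × 24 / R = 2691 × 5740 × 24 / 39.113 = 9477900 BTU
Cost = 9477900/10⁶ × 30.37 = $287.84

287.8 dollars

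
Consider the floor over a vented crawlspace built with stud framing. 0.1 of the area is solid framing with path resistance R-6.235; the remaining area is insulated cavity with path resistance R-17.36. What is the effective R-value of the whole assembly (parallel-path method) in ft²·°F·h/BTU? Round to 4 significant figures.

U_eff = 0.9/17.36 + 0.1/6.235 = 0.051843 + 0.016038 = 0.067882
R_eff = 1/U_eff = 14.731 ft²·°F·h/BTU

14.73 ft²·°F·h/BTU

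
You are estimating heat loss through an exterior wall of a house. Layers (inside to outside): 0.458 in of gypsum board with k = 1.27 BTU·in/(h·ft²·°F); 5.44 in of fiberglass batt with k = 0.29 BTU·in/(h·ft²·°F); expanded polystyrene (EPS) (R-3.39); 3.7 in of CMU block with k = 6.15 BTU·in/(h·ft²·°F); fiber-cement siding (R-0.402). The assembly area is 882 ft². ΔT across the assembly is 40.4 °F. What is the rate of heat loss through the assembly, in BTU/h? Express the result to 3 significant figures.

0.458/1.27 = 0.3606
5.44/0.29 = 18.76
3.7/6.15 = 0.6016
R_total = 0.3606 + 18.76 + 3.39 + 0.6016 + 0.402 = 23.51 ft²·°F·h/BTU
Q = A·ΔT/R = 882 × 40.4 / 23.51 = 1515 BTU/h

1520 BTU/h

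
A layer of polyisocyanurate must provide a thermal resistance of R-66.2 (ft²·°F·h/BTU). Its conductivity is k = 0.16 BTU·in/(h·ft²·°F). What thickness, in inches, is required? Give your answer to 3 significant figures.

10.6 in

L = R × k = 66.2 × 0.16 = 10.59 in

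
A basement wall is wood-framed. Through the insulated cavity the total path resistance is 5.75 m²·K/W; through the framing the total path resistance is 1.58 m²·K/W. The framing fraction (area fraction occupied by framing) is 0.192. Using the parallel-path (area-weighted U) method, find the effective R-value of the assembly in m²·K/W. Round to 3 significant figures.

U_eff = 0.808/5.75 + 0.192/1.58 = 0.1405 + 0.1215 = 0.262
R_eff = 1/U_eff = 3.816 m²·K/W

3.82 m²·K/W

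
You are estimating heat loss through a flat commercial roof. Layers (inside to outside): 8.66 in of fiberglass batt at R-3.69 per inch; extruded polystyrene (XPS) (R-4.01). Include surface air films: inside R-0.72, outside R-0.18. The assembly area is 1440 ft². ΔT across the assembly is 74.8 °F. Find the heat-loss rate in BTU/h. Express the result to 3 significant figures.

8.66 × 3.69 = 31.96
R_total = 0.72 + 31.96 + 4.01 + 0.18 = 36.87 ft²·°F·h/BTU
Q = A·ΔT/R = 1440 × 74.8 / 36.87 = 2922 BTU/h

2920 BTU/h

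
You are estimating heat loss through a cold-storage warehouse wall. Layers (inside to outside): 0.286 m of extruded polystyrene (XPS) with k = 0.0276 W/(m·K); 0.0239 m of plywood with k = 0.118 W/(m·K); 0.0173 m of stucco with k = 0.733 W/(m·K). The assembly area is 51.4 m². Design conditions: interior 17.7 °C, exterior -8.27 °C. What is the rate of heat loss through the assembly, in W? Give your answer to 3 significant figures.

0.286/0.0276 = 10.36
0.0239/0.118 = 0.2025
0.0173/0.733 = 0.0236
R_total = 10.36 + 0.2025 + 0.0236 = 10.59 m²·K/W
Q = A·ΔT/R = 51.4 × (17.7 − (-8.27)) / 10.59 = 126.1 W

126 W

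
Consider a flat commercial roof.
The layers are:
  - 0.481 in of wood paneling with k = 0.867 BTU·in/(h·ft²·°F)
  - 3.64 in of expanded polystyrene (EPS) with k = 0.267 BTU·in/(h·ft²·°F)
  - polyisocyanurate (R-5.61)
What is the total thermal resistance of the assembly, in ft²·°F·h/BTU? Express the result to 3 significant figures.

19.8 ft²·°F·h/BTU

0.481/0.867 = 0.5548
3.64/0.267 = 13.63
R_total = 0.5548 + 13.63 + 5.61 = 19.8 ft²·°F·h/BTU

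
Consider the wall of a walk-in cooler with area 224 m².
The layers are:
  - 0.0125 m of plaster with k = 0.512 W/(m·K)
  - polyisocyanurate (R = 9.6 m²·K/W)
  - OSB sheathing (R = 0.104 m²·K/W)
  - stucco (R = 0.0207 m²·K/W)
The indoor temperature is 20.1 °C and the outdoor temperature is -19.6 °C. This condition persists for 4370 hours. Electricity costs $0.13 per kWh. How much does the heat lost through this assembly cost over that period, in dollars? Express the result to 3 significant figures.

0.0125/0.512 = 0.02441
R_total = 0.02441 + 9.6 + 0.104 + 0.0207 = 9.749 m²·K/W
Q = 224 × (20.1 − (-19.6)) / 9.749 = 912.2 W
E = 912.2 W × 4370 h / 1000 = 3986 kWh
Cost = 3986 × 0.13 = $518.2

518 dollars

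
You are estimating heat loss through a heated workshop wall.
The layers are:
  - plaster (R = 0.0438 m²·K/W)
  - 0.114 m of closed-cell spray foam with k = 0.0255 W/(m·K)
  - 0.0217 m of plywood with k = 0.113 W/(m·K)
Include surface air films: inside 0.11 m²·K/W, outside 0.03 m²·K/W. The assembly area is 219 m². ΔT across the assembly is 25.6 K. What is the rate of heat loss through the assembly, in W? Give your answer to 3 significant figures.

1160 W

0.114/0.0255 = 4.471
0.0217/0.113 = 0.192
R_total = 0.11 + 0.0438 + 4.471 + 0.192 + 0.03 = 4.846 m²·K/W
Q = A·ΔT/R = 219 × 25.6 / 4.846 = 1157 W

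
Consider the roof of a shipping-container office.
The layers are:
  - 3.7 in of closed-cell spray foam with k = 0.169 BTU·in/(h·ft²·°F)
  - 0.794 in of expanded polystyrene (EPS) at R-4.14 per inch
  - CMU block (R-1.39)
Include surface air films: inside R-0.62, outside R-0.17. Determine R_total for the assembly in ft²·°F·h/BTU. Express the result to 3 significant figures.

27.4 ft²·°F·h/BTU

3.7/0.169 = 21.89
0.794 × 4.14 = 3.287
R_total = 0.62 + 21.89 + 3.287 + 1.39 + 0.17 = 27.36 ft²·°F·h/BTU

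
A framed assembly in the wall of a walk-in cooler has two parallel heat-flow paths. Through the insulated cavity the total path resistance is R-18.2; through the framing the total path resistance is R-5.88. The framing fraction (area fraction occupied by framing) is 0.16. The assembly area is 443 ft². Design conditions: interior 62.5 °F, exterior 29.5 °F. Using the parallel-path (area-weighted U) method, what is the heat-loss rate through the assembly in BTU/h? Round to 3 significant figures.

U_eff = 0.84/18.2 + 0.16/5.88 = 0.04615 + 0.02721 = 0.07336
R_eff = 1/U_eff = 13.63 ft²·°F·h/BTU
Q = 443 × (62.5 − 29.5) / 13.63 = 1073 BTU/h

1070 BTU/h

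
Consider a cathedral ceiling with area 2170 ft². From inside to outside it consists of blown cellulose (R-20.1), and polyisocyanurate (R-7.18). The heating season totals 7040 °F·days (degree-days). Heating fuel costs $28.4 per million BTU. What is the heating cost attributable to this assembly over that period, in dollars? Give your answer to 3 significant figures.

R_total = 20.1 + 7.18 = 27.28 ft²·°F·h/BTU
E = A × HDD × 24 / R = 2170 × 7040 × 24 / 27.28 = 13440000 BTU
Cost = 13440000/10⁶ × 28.4 = $381.7

382 dollars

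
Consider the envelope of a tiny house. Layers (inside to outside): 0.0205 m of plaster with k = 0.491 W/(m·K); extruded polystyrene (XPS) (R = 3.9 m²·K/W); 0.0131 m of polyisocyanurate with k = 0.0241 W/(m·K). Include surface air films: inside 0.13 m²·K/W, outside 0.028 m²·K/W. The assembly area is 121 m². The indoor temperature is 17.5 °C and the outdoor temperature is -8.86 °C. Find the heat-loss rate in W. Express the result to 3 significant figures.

0.0205/0.491 = 0.04175
0.0131/0.0241 = 0.5436
R_total = 0.13 + 0.04175 + 3.9 + 0.5436 + 0.028 = 4.643 m²·K/W
Q = A·ΔT/R = 121 × (17.5 − (-8.86)) / 4.643 = 686.9 W

687 W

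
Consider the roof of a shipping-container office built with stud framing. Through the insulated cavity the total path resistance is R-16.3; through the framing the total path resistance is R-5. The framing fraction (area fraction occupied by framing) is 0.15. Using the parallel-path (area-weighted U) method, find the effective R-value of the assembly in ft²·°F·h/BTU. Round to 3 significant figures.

12.2 ft²·°F·h/BTU

U_eff = 0.85/16.3 + 0.15/5 = 0.05215 + 0.03 = 0.08215
R_eff = 1/U_eff = 12.17 ft²·°F·h/BTU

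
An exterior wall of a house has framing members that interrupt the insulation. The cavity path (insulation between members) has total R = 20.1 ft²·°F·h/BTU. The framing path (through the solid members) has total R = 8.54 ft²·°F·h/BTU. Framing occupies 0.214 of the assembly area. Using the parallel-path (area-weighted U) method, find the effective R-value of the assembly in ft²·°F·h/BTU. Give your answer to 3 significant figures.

15.6 ft²·°F·h/BTU

U_eff = 0.786/20.1 + 0.214/8.54 = 0.0391 + 0.02506 = 0.06416
R_eff = 1/U_eff = 15.59 ft²·°F·h/BTU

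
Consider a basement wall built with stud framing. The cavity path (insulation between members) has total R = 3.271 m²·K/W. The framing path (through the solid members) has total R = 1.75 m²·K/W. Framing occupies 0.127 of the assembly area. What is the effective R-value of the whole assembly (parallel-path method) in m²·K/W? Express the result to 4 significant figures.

U_eff = 0.873/3.271 + 0.127/1.75 = 0.26689 + 0.072571 = 0.33946
R_eff = 1/U_eff = 2.9458 m²·K/W

2.946 m²·K/W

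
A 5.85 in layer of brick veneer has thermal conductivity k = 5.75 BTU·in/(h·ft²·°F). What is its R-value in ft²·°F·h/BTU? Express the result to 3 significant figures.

1.02 ft²·°F·h/BTU

R = L/k = 5.85/5.75 = 1.017 ft²·°F·h/BTU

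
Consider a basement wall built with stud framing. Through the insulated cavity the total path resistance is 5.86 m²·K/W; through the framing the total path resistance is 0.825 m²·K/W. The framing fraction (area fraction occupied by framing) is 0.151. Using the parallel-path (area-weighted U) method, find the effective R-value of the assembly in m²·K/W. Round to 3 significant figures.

3.05 m²·K/W

U_eff = 0.849/5.86 + 0.151/0.825 = 0.1449 + 0.183 = 0.3279
R_eff = 1/U_eff = 3.05 m²·K/W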